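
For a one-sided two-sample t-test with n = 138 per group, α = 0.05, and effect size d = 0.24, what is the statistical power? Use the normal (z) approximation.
Power ≈ 0.64

Power calculation (two-sample t-test, normal approximation):
z_β = d · √(n/2) - z_α
z_β = 0.24 · √(138/2) - 1.645
z_β = 0.24 · 8.307 - 1.645
z_β = 0.349

Power = Φ(z_β) = Φ(0.349) ≈ 0.636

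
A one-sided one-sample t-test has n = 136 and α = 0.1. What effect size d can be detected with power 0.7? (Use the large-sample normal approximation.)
d ≈ 0.15

Minimum detectable effect (one-sample t-test, normal approximation):
d = (z_α + z_β) / √n
d = (1.282 + 0.524) / √136
d = 1.806 / 11.662
d ≈ 0.15

By Cohen's convention (0.2 small / 0.5 medium / 0.8 large): very small effect.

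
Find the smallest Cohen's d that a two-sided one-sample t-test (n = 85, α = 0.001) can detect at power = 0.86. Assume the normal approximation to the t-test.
d ≈ 0.47

Minimum detectable effect (one-sample t-test, normal approximation):
d = (z_{α/2} + z_β) / √n
d = (3.291 + 1.080) / √85
d = 4.371 / 9.220
d ≈ 0.47

By Cohen's convention (0.2 small / 0.5 medium / 0.8 large): small effect.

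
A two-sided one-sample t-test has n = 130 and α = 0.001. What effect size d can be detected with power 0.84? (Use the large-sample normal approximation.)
d ≈ 0.38

Minimum detectable effect (one-sample t-test, normal approximation):
d = (z_{α/2} + z_β) / √n
d = (3.291 + 0.994) / √130
d = 4.285 / 11.402
d ≈ 0.38

By Cohen's convention (0.2 small / 0.5 medium / 0.8 large): small effect.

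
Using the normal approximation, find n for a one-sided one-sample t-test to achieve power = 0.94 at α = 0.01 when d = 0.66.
n = 35

Sample size formula (one-sample t-test, normal approximation):
n = ((z_α + z_β) / d)²

z_α = 2.326 (for α = 0.01, one-sided)
z_β = 1.555 (for power = 0.94)
d = 0.66

n = ((2.326 + 1.555) / 0.66)²
n = (5.880)²
n ≈ 34.57
Round up to the next whole number: n = 35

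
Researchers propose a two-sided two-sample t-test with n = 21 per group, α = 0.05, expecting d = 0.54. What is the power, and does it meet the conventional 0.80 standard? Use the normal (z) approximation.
Power ≈ 0.42; the study is underpowered (power < 0.80)

Power calculation (two-sample t-test, normal approximation):
z_β = d · √(n/2) - z_{α/2}
z_β = 0.54 · √(21/2) - 1.960
z_β = 0.54 · 3.240 - 1.960
z_β = -0.210

Power = Φ(z_β) = Φ(-0.210) ≈ 0.417

Effect size d = 0.54 is medium by Cohen's convention (0.2/0.5/0.8).

Threshold: power ≥ 0.80 is conventionally adequate.
Power ≈ 0.42 → the study is underpowered (power < 0.80).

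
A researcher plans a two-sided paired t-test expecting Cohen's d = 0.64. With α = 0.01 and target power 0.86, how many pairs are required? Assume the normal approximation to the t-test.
n = 33 pairs

Sample size formula (paired t-test, normal approximation):
n = ((z_{α/2} + z_β) / d)²

z_{α/2} = 2.576 (for α = 0.01, two-sided)
z_β = 1.080 (for power = 0.86)
d = 0.64

n = ((2.576 + 1.080) / 0.64)²
n = (5.713)²
n ≈ 32.64
Round up to the next whole number: n = 33 pairs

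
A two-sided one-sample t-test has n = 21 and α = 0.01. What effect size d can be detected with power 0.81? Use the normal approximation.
d ≈ 0.75

Minimum detectable effect (one-sample t-test, normal approximation):
d = (z_{α/2} + z_β) / √n
d = (2.576 + 0.878) / √21
d = 3.454 / 4.583
d ≈ 0.75

By Cohen's convention (0.2 small / 0.5 medium / 0.8 large): medium effect.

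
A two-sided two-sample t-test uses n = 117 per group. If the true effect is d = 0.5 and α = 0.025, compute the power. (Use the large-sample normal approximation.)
Power ≈ 0.94

Power calculation (two-sample t-test, normal approximation):
z_β = d · √(n/2) - z_{α/2}
z_β = 0.5 · √(117/2) - 2.241
z_β = 0.5 · 7.649 - 2.241
z_β = 1.583

Power = Φ(z_β) = Φ(1.583) ≈ 0.943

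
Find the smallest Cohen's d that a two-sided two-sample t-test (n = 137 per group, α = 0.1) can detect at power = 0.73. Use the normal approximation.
d ≈ 0.27

Minimum detectable effect (two-sample t-test, normal approximation):
d = (z_{α/2} + z_β) / √(n/2)
d = (1.645 + 0.613) / √(137/2)
d = 2.258 / 8.276
d ≈ 0.27

By Cohen's convention (0.2 small / 0.5 medium / 0.8 large): small effect.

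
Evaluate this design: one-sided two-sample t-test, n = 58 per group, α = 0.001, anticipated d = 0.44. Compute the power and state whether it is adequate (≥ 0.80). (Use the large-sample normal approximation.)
Power ≈ 0.24; the study is underpowered (power < 0.80)

Power calculation (two-sample t-test, normal approximation):
z_β = d · √(n/2) - z_α
z_β = 0.44 · √(58/2) - 3.090
z_β = 0.44 · 5.385 - 3.090
z_β = -0.721

Power = Φ(z_β) = Φ(-0.721) ≈ 0.236

Effect size d = 0.44 is small by Cohen's convention (0.2/0.5/0.8).

Threshold: power ≥ 0.80 is conventionally adequate.
Power ≈ 0.24 → the study is underpowered (power < 0.80).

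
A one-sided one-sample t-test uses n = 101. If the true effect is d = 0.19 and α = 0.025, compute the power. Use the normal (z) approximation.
Power ≈ 0.48

Power calculation (one-sample t-test, normal approximation):
z_β = d · √n - z_α
z_β = 0.19 · √101 - 1.960
z_β = 0.19 · 10.050 - 1.960
z_β = -0.050

Power = Φ(z_β) = Φ(-0.050) ≈ 0.480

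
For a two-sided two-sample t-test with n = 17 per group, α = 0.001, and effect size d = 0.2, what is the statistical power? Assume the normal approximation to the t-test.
Power ≈ 0.00

Power calculation (two-sample t-test, normal approximation):
z_β = d · √(n/2) - z_{α/2}
z_β = 0.2 · √(17/2) - 3.291
z_β = 0.2 · 2.915 - 3.291
z_β = -2.707

Power = Φ(z_β) = Φ(-2.707) ≈ 0.003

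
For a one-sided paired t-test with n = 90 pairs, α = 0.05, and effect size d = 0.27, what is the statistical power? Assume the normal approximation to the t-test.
Power ≈ 0.82

Power calculation (paired t-test, normal approximation):
z_β = d · √n - z_α
z_β = 0.27 · √90 - 1.645
z_β = 0.27 · 9.487 - 1.645
z_β = 0.917

Power = Φ(z_β) = Φ(0.917) ≈ 0.820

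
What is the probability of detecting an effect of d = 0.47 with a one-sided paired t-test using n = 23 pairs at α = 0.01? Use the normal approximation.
Power ≈ 0.47

Power calculation (paired t-test, normal approximation):
z_β = d · √n - z_α
z_β = 0.47 · √23 - 2.326
z_β = 0.47 · 4.796 - 2.326
z_β = -0.072

Power = Φ(z_β) = Φ(-0.072) ≈ 0.471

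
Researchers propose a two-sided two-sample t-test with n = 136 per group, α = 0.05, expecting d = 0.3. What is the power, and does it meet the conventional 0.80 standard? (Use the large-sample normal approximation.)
Power ≈ 0.70; the study is underpowered (power < 0.80)

Power calculation (two-sample t-test, normal approximation):
z_β = d · √(n/2) - z_{α/2}
z_β = 0.3 · √(136/2) - 1.960
z_β = 0.3 · 8.246 - 1.960
z_β = 0.514

Power = Φ(z_β) = Φ(0.514) ≈ 0.696

Effect size d = 0.3 is small by Cohen's convention (0.2/0.5/0.8).

Threshold: power ≥ 0.80 is conventionally adequate.
Power ≈ 0.70 → the study is underpowered (power < 0.80).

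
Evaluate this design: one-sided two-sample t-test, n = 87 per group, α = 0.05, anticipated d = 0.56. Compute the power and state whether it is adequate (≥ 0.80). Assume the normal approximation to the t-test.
Power ≈ 0.98; the study is adequately powered (power ≥ 0.80)

Power calculation (two-sample t-test, normal approximation):
z_β = d · √(n/2) - z_α
z_β = 0.56 · √(87/2) - 1.645
z_β = 0.56 · 6.595 - 1.645
z_β = 2.049

Power = Φ(z_β) = Φ(2.049) ≈ 0.980

Effect size d = 0.56 is medium by Cohen's convention (0.2/0.5/0.8).

Threshold: power ≥ 0.80 is conventionally adequate.
Power ≈ 0.98 → the study is adequately powered (power ≥ 0.80).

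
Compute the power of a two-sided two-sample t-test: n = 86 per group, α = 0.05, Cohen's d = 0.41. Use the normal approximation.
Power ≈ 0.77

Power calculation (two-sample t-test, normal approximation):
z_β = d · √(n/2) - z_{α/2}
z_β = 0.41 · √(86/2) - 1.960
z_β = 0.41 · 6.557 - 1.960
z_β = 0.729

Power = Φ(z_β) = Φ(0.729) ≈ 0.767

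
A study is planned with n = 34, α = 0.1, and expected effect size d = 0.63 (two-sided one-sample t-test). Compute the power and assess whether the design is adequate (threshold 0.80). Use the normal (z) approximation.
Power ≈ 0.98; the study is adequately powered (power ≥ 0.80)

Power calculation (one-sample t-test, normal approximation):
z_β = d · √n - z_{α/2}
z_β = 0.63 · √34 - 1.645
z_β = 0.63 · 5.831 - 1.645
z_β = 2.029

Power = Φ(z_β) = Φ(2.029) ≈ 0.979

Effect size d = 0.63 is medium by Cohen's convention (0.2/0.5/0.8).

Threshold: power ≥ 0.80 is conventionally adequate.
Power ≈ 0.98 → the study is adequately powered (power ≥ 0.80).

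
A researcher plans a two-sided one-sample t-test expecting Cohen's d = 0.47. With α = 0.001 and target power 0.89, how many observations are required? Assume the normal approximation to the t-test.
n = 93

Sample size formula (one-sample t-test, normal approximation):
n = ((z_{α/2} + z_β) / d)²

z_{α/2} = 3.291 (for α = 0.001, two-sided)
z_β = 1.227 (for power = 0.89)
d = 0.47

n = ((3.291 + 1.227) / 0.47)²
n = (9.613)²
n ≈ 92.41
Round up to the next whole number: n = 93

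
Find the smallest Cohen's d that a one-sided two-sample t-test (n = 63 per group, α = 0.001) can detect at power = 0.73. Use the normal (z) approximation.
d ≈ 0.66

Minimum detectable effect (two-sample t-test, normal approximation):
d = (z_α + z_β) / √(n/2)
d = (3.090 + 0.613) / √(63/2)
d = 3.703 / 5.612
d ≈ 0.66

By Cohen's convention (0.2 small / 0.5 medium / 0.8 large): medium effect.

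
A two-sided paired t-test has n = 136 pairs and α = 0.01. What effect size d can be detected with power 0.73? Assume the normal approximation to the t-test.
d ≈ 0.27

Minimum detectable effect (paired t-test, normal approximation):
d = (z_{α/2} + z_β) / √n
d = (2.576 + 0.613) / √136
d = 3.189 / 11.662
d ≈ 0.27

By Cohen's convention (0.2 small / 0.5 medium / 0.8 large): small effect.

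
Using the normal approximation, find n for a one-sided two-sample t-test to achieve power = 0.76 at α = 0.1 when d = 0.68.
n = 18 per group

Sample size formula (two-sample t-test, normal approximation):
n = 2 · ((z_α + z_β) / d)²

z_α = 1.282 (for α = 0.1, one-sided)
z_β = 0.706 (for power = 0.76)
d = 0.68

n = 2 · ((1.282 + 0.706) / 0.68)²
n = 2 · (2.924)²
n ≈ 17.10
Round up to the next whole number: n = 18 per group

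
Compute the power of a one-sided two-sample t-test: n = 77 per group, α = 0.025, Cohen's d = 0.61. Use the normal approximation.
Power ≈ 0.97

Power calculation (two-sample t-test, normal approximation):
z_β = d · √(n/2) - z_α
z_β = 0.61 · √(77/2) - 1.960
z_β = 0.61 · 6.205 - 1.960
z_β = 1.825

Power = Φ(z_β) = Φ(1.825) ≈ 0.966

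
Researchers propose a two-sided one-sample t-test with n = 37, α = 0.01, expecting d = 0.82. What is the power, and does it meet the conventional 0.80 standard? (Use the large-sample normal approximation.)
Power ≈ 0.99; the study is adequately powered (power ≥ 0.80)

Power calculation (one-sample t-test, normal approximation):
z_β = d · √n - z_{α/2}
z_β = 0.82 · √37 - 2.576
z_β = 0.82 · 6.083 - 2.576
z_β = 2.412

Power = Φ(z_β) = Φ(2.412) ≈ 0.992

Effect size d = 0.82 is large by Cohen's convention (0.2/0.5/0.8).

Threshold: power ≥ 0.80 is conventionally adequate.
Power ≈ 0.99 → the study is adequately powered (power ≥ 0.80).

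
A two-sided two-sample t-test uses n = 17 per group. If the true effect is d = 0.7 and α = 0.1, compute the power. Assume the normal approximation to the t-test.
Power ≈ 0.65

Power calculation (two-sample t-test, normal approximation):
z_β = d · √(n/2) - z_{α/2}
z_β = 0.7 · √(17/2) - 1.645
z_β = 0.7 · 2.915 - 1.645
z_β = 0.396

Power = Φ(z_β) = Φ(0.396) ≈ 0.654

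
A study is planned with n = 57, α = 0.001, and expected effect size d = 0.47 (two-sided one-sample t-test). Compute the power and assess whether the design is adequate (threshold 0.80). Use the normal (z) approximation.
Power ≈ 0.60; the study is underpowered (power < 0.80)

Power calculation (one-sample t-test, normal approximation):
z_β = d · √n - z_{α/2}
z_β = 0.47 · √57 - 3.291
z_β = 0.47 · 7.550 - 3.291
z_β = 0.258

Power = Φ(z_β) = Φ(0.258) ≈ 0.602

Effect size d = 0.47 is small by Cohen's convention (0.2/0.5/0.8).

Threshold: power ≥ 0.80 is conventionally adequate.
Power ≈ 0.60 → the study is underpowered (power < 0.80).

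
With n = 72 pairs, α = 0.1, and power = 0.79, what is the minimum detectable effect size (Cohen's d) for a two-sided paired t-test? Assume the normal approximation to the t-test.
d ≈ 0.29

Minimum detectable effect (paired t-test, normal approximation):
d = (z_{α/2} + z_β) / √n
d = (1.645 + 0.806) / √72
d = 2.451 / 8.485
d ≈ 0.29

By Cohen's convention (0.2 small / 0.5 medium / 0.8 large): small effect.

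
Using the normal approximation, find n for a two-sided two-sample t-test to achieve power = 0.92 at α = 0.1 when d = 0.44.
n = 97 per group

Sample size formula (two-sample t-test, normal approximation):
n = 2 · ((z_{α/2} + z_β) / d)²

z_{α/2} = 1.645 (for α = 0.1, two-sided)
z_β = 1.405 (for power = 0.92)
d = 0.44

n = 2 · ((1.645 + 1.405) / 0.44)²
n = 2 · (6.932)²
n ≈ 96.11
Round up to the next whole number: n = 97 per group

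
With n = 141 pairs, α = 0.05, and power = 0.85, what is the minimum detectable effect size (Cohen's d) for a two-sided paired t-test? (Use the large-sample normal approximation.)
d ≈ 0.25

Minimum detectable effect (paired t-test, normal approximation):
d = (z_{α/2} + z_β) / √n
d = (1.960 + 1.036) / √141
d = 2.996 / 11.874
d ≈ 0.25

By Cohen's convention (0.2 small / 0.5 medium / 0.8 large): small effect.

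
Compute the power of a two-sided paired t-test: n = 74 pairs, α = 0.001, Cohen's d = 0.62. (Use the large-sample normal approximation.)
Power ≈ 0.98

Power calculation (paired t-test, normal approximation):
z_β = d · √n - z_{α/2}
z_β = 0.62 · √74 - 3.291
z_β = 0.62 · 8.602 - 3.291
z_β = 2.043

Power = Φ(z_β) = Φ(2.043) ≈ 0.979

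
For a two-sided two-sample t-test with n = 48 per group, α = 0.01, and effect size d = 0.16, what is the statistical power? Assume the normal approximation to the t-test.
Power ≈ 0.04

Power calculation (two-sample t-test, normal approximation):
z_β = d · √(n/2) - z_{α/2}
z_β = 0.16 · √(48/2) - 2.576
z_β = 0.16 · 4.899 - 2.576
z_β = -1.792

Power = Φ(z_β) = Φ(-1.792) ≈ 0.037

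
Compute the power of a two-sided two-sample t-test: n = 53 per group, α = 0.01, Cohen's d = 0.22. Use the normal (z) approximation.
Power ≈ 0.07

Power calculation (two-sample t-test, normal approximation):
z_β = d · √(n/2) - z_{α/2}
z_β = 0.22 · √(53/2) - 2.576
z_β = 0.22 · 5.148 - 2.576
z_β = -1.443

Power = Φ(z_β) = Φ(-1.443) ≈ 0.074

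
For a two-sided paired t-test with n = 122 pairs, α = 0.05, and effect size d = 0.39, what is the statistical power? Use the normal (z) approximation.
Power ≈ 0.99

Power calculation (paired t-test, normal approximation):
z_β = d · √n - z_{α/2}
z_β = 0.39 · √122 - 1.960
z_β = 0.39 · 11.045 - 1.960
z_β = 2.348

Power = Φ(z_β) = Φ(2.348) ≈ 0.991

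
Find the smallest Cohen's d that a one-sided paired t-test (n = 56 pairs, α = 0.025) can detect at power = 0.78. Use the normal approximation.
d ≈ 0.37

Minimum detectable effect (paired t-test, normal approximation):
d = (z_α + z_β) / √n
d = (1.960 + 0.772) / √56
d = 2.732 / 7.483
d ≈ 0.37

By Cohen's convention (0.2 small / 0.5 medium / 0.8 large): small effect.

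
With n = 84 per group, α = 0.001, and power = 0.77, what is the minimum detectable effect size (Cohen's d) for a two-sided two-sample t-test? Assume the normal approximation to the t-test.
d ≈ 0.62

Minimum detectable effect (two-sample t-test, normal approximation):
d = (z_{α/2} + z_β) / √(n/2)
d = (3.291 + 0.739) / √(84/2)
d = 4.029 / 6.481
d ≈ 0.62

By Cohen's convention (0.2 small / 0.5 medium / 0.8 large): medium effect.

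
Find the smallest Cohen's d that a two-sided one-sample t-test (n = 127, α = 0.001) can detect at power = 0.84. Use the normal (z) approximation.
d ≈ 0.38

Minimum detectable effect (one-sample t-test, normal approximation):
d = (z_{α/2} + z_β) / √n
d = (3.291 + 0.994) / √127
d = 4.285 / 11.269
d ≈ 0.38

By Cohen's convention (0.2 small / 0.5 medium / 0.8 large): small effect.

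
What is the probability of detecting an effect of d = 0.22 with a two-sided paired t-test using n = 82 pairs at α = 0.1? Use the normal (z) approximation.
Power ≈ 0.64

Power calculation (paired t-test, normal approximation):
z_β = d · √n - z_{α/2}
z_β = 0.22 · √82 - 1.645
z_β = 0.22 · 9.055 - 1.645
z_β = 0.347

Power = Φ(z_β) = Φ(0.347) ≈ 0.636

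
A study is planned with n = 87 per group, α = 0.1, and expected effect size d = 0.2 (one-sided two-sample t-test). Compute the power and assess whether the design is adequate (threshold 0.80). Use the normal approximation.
Power ≈ 0.51; the study is underpowered (power < 0.80)

Power calculation (two-sample t-test, normal approximation):
z_β = d · √(n/2) - z_α
z_β = 0.2 · √(87/2) - 1.282
z_β = 0.2 · 6.595 - 1.282
z_β = 0.038

Power = Φ(z_β) = Φ(0.038) ≈ 0.515

Effect size d = 0.2 is small by Cohen's convention (0.2/0.5/0.8).

Threshold: power ≥ 0.80 is conventionally adequate.
Power ≈ 0.51 → the study is underpowered (power < 0.80).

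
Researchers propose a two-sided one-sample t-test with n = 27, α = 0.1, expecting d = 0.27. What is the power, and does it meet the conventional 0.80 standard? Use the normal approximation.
Power ≈ 0.40; the study is underpowered (power < 0.80)

Power calculation (one-sample t-test, normal approximation):
z_β = d · √n - z_{α/2}
z_β = 0.27 · √27 - 1.645
z_β = 0.27 · 5.196 - 1.645
z_β = -0.242

Power = Φ(z_β) = Φ(-0.242) ≈ 0.404

Effect size d = 0.27 is small by Cohen's convention (0.2/0.5/0.8).

Threshold: power ≥ 0.80 is conventionally adequate.
Power ≈ 0.40 → the study is underpowered (power < 0.80).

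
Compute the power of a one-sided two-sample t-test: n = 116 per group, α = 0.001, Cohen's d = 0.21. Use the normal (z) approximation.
Power ≈ 0.07

Power calculation (two-sample t-test, normal approximation):
z_β = d · √(n/2) - z_α
z_β = 0.21 · √(116/2) - 3.090
z_β = 0.21 · 7.616 - 3.090
z_β = -1.491

Power = Φ(z_β) = Φ(-1.491) ≈ 0.068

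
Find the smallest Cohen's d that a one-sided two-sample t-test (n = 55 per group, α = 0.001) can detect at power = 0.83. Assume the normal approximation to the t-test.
d ≈ 0.77

Minimum detectable effect (two-sample t-test, normal approximation):
d = (z_α + z_β) / √(n/2)
d = (3.090 + 0.954) / √(55/2)
d = 4.044 / 5.244
d ≈ 0.77

By Cohen's convention (0.2 small / 0.5 medium / 0.8 large): medium effect.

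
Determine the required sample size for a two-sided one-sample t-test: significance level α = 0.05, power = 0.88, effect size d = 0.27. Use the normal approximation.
n = 135

Sample size formula (one-sample t-test, normal approximation):
n = ((z_{α/2} + z_β) / d)²

z_{α/2} = 1.960 (for α = 0.05, two-sided)
z_β = 1.175 (for power = 0.88)
d = 0.27

n = ((1.960 + 1.175) / 0.27)²
n = (11.611)²
n ≈ 134.82
Round up to the next whole number: n = 135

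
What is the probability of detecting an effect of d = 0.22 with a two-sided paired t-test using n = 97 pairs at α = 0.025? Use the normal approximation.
Power ≈ 0.47

Power calculation (paired t-test, normal approximation):
z_β = d · √n - z_{α/2}
z_β = 0.22 · √97 - 2.241
z_β = 0.22 · 9.849 - 2.241
z_β = -0.075

Power = Φ(z_β) = Φ(-0.075) ≈ 0.470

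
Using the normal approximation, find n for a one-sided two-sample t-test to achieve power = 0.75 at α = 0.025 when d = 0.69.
n = 30 per group

Sample size formula (two-sample t-test, normal approximation):
n = 2 · ((z_α + z_β) / d)²

z_α = 1.960 (for α = 0.025, one-sided)
z_β = 0.674 (for power = 0.75)
d = 0.69

n = 2 · ((1.960 + 0.674) / 0.69)²
n = 2 · (3.817)²
n ≈ 29.14
Round up to the next whole number: n = 30 per group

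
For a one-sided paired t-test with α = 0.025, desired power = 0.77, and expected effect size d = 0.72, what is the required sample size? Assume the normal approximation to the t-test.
n = 15 pairs

Sample size formula (paired t-test, normal approximation):
n = ((z_α + z_β) / d)²

z_α = 1.960 (for α = 0.025, one-sided)
z_β = 0.739 (for power = 0.77)
d = 0.72

n = ((1.960 + 0.739) / 0.72)²
n = (3.749)²
n ≈ 14.06
Round up to the next whole number: n = 15 pairs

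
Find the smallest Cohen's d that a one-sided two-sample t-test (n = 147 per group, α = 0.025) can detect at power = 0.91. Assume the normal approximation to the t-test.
d ≈ 0.39

Minimum detectable effect (two-sample t-test, normal approximation):
d = (z_α + z_β) / √(n/2)
d = (1.960 + 1.341) / √(147/2)
d = 3.301 / 8.573
d ≈ 0.39

By Cohen's convention (0.2 small / 0.5 medium / 0.8 large): small effect.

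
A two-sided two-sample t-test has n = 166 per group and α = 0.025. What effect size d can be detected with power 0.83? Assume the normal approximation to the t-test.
d ≈ 0.35

Minimum detectable effect (two-sample t-test, normal approximation):
d = (z_{α/2} + z_β) / √(n/2)
d = (2.241 + 0.954) / √(166/2)
d = 3.196 / 9.110
d ≈ 0.35

By Cohen's convention (0.2 small / 0.5 medium / 0.8 large): small effect.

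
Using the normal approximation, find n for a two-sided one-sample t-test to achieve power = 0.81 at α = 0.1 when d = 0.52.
n = 24

Sample size formula (one-sample t-test, normal approximation):
n = ((z_{α/2} + z_β) / d)²

z_{α/2} = 1.645 (for α = 0.1, two-sided)
z_β = 0.878 (for power = 0.81)
d = 0.52

n = ((1.645 + 0.878) / 0.52)²
n = (4.852)²
n ≈ 23.54
Round up to the next whole number: n = 24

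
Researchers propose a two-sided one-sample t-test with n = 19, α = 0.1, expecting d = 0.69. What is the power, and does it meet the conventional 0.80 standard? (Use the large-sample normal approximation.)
Power ≈ 0.91; the study is adequately powered (power ≥ 0.80)

Power calculation (one-sample t-test, normal approximation):
z_β = d · √n - z_{α/2}
z_β = 0.69 · √19 - 1.645
z_β = 0.69 · 4.359 - 1.645
z_β = 1.363

Power = Φ(z_β) = Φ(1.363) ≈ 0.914

Effect size d = 0.69 is medium by Cohen's convention (0.2/0.5/0.8).

Threshold: power ≥ 0.80 is conventionally adequate.
Power ≈ 0.91 → the study is adequately powered (power ≥ 0.80).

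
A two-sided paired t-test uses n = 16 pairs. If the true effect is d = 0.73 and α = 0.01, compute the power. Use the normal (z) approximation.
Power ≈ 0.63

Power calculation (paired t-test, normal approximation):
z_β = d · √n - z_{α/2}
z_β = 0.73 · √16 - 2.576
z_β = 0.73 · 4.000 - 2.576
z_β = 0.344

Power = Φ(z_β) = Φ(0.344) ≈ 0.635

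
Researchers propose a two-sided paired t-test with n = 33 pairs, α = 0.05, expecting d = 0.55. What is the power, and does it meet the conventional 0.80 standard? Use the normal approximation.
Power ≈ 0.88; the study is adequately powered (power ≥ 0.80)

Power calculation (paired t-test, normal approximation):
z_β = d · √n - z_{α/2}
z_β = 0.55 · √33 - 1.960
z_β = 0.55 · 5.745 - 1.960
z_β = 1.200

Power = Φ(z_β) = Φ(1.200) ≈ 0.885

Effect size d = 0.55 is medium by Cohen's convention (0.2/0.5/0.8).

Threshold: power ≥ 0.80 is conventionally adequate.
Power ≈ 0.88 → the study is adequately powered (power ≥ 0.80).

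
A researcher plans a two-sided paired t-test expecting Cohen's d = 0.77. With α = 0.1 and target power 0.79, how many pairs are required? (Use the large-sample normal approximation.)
n = 11 pairs

Sample size formula (paired t-test, normal approximation):
n = ((z_{α/2} + z_β) / d)²

z_{α/2} = 1.645 (for α = 0.1, two-sided)
z_β = 0.806 (for power = 0.79)
d = 0.77

n = ((1.645 + 0.806) / 0.77)²
n = (3.183)²
n ≈ 10.13
Round up to the next whole number: n = 11 pairs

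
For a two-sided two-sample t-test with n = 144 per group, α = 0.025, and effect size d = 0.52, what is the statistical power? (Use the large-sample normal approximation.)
Power ≈ 0.99

Power calculation (two-sample t-test, normal approximation):
z_β = d · √(n/2) - z_{α/2}
z_β = 0.52 · √(144/2) - 2.241
z_β = 0.52 · 8.485 - 2.241
z_β = 2.171

Power = Φ(z_β) = Φ(2.171) ≈ 0.985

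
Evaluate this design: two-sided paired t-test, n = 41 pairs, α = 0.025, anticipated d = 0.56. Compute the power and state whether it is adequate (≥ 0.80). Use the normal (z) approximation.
Power ≈ 0.91; the study is adequately powered (power ≥ 0.80)

Power calculation (paired t-test, normal approximation):
z_β = d · √n - z_{α/2}
z_β = 0.56 · √41 - 2.241
z_β = 0.56 · 6.403 - 2.241
z_β = 1.344

Power = Φ(z_β) = Φ(1.344) ≈ 0.911

Effect size d = 0.56 is medium by Cohen's convention (0.2/0.5/0.8).

Threshold: power ≥ 0.80 is conventionally adequate.
Power ≈ 0.91 → the study is adequately powered (power ≥ 0.80).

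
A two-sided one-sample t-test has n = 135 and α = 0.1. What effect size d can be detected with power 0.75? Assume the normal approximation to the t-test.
d ≈ 0.20

Minimum detectable effect (one-sample t-test, normal approximation):
d = (z_{α/2} + z_β) / √n
d = (1.645 + 0.674) / √135
d = 2.319 / 11.619
d ≈ 0.20

By Cohen's convention (0.2 small / 0.5 medium / 0.8 large): small effect.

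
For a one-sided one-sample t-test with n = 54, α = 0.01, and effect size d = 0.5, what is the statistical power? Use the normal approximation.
Power ≈ 0.91

Power calculation (one-sample t-test, normal approximation):
z_β = d · √n - z_α
z_β = 0.5 · √54 - 2.326
z_β = 0.5 · 7.348 - 2.326
z_β = 1.348

Power = Φ(z_β) = Φ(1.348) ≈ 0.911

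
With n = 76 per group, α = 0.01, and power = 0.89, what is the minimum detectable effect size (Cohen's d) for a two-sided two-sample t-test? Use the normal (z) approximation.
d ≈ 0.62

Minimum detectable effect (two-sample t-test, normal approximation):
d = (z_{α/2} + z_β) / √(n/2)
d = (2.576 + 1.227) / √(76/2)
d = 3.802 / 6.164
d ≈ 0.62

By Cohen's convention (0.2 small / 0.5 medium / 0.8 large): medium effect.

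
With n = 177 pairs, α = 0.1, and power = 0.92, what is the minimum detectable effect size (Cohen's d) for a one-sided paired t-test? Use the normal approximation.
d ≈ 0.20

Minimum detectable effect (paired t-test, normal approximation):
d = (z_α + z_β) / √n
d = (1.282 + 1.405) / √177
d = 2.687 / 13.304
d ≈ 0.20

By Cohen's convention (0.2 small / 0.5 medium / 0.8 large): small effect.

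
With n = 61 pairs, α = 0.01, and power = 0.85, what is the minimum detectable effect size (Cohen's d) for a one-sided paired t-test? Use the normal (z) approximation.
d ≈ 0.43

Minimum detectable effect (paired t-test, normal approximation):
d = (z_α + z_β) / √n
d = (2.326 + 1.036) / √61
d = 3.363 / 7.810
d ≈ 0.43

By Cohen's convention (0.2 small / 0.5 medium / 0.8 large): small effect.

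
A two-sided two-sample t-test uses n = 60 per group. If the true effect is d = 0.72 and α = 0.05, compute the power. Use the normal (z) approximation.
Power ≈ 0.98

Power calculation (two-sample t-test, normal approximation):
z_β = d · √(n/2) - z_{α/2}
z_β = 0.72 · √(60/2) - 1.960
z_β = 0.72 · 5.477 - 1.960
z_β = 1.984

Power = Φ(z_β) = Φ(1.984) ≈ 0.976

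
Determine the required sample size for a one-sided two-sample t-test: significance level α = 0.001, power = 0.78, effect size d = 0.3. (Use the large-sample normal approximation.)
n = 332 per group

Sample size formula (two-sample t-test, normal approximation):
n = 2 · ((z_α + z_β) / d)²

z_α = 3.090 (for α = 0.001, one-sided)
z_β = 0.772 (for power = 0.78)
d = 0.3

n = 2 · ((3.090 + 0.772) / 0.3)²
n = 2 · (12.873)²
n ≈ 331.43
Round up to the next whole number: n = 332 per group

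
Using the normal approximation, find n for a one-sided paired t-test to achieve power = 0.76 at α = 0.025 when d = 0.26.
n = 106 pairs

Sample size formula (paired t-test, normal approximation):
n = ((z_α + z_β) / d)²

z_α = 1.960 (for α = 0.025, one-sided)
z_β = 0.706 (for power = 0.76)
d = 0.26

n = ((1.960 + 0.706) / 0.26)²
n = (10.254)²
n ≈ 105.14
Round up to the next whole number: n = 106 pairs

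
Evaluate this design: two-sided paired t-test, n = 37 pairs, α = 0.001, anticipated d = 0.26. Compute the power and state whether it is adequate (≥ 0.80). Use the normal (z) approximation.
Power ≈ 0.04; the study is underpowered (power < 0.80)

Power calculation (paired t-test, normal approximation):
z_β = d · √n - z_{α/2}
z_β = 0.26 · √37 - 3.291
z_β = 0.26 · 6.083 - 3.291
z_β = -1.709

Power = Φ(z_β) = Φ(-1.709) ≈ 0.044

Effect size d = 0.26 is small by Cohen's convention (0.2/0.5/0.8).

Threshold: power ≥ 0.80 is conventionally adequate.
Power ≈ 0.04 → the study is underpowered (power < 0.80).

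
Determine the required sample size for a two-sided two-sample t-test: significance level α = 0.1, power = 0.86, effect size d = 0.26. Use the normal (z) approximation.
n = 220 per group

Sample size formula (two-sample t-test, normal approximation):
n = 2 · ((z_{α/2} + z_β) / d)²

z_{α/2} = 1.645 (for α = 0.1, two-sided)
z_β = 1.080 (for power = 0.86)
d = 0.26

n = 2 · ((1.645 + 1.080) / 0.26)²
n = 2 · (10.481)²
n ≈ 219.70
Round up to the next whole number: n = 220 per group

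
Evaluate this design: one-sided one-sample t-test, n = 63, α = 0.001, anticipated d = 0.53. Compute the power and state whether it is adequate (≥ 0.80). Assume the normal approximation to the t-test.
Power ≈ 0.87; the study is adequately powered (power ≥ 0.80)

Power calculation (one-sample t-test, normal approximation):
z_β = d · √n - z_α
z_β = 0.53 · √63 - 3.090
z_β = 0.53 · 7.937 - 3.090
z_β = 1.117

Power = Φ(z_β) = Φ(1.117) ≈ 0.868

Effect size d = 0.53 is medium by Cohen's convention (0.2/0.5/0.8).

Threshold: power ≥ 0.80 is conventionally adequate.
Power ≈ 0.87 → the study is adequately powered (power ≥ 0.80).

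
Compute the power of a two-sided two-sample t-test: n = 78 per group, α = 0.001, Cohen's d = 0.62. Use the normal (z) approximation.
Power ≈ 0.72

Power calculation (two-sample t-test, normal approximation):
z_β = d · √(n/2) - z_{α/2}
z_β = 0.62 · √(78/2) - 3.291
z_β = 0.62 · 6.245 - 3.291
z_β = 0.581

Power = Φ(z_β) = Φ(0.581) ≈ 0.720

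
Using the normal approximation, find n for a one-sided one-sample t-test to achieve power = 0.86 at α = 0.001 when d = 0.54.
n = 60

Sample size formula (one-sample t-test, normal approximation):
n = ((z_α + z_β) / d)²

z_α = 3.090 (for α = 0.001, one-sided)
z_β = 1.080 (for power = 0.86)
d = 0.54

n = ((3.090 + 1.080) / 0.54)²
n = (7.722)²
n ≈ 59.63
Round up to the next whole number: n = 60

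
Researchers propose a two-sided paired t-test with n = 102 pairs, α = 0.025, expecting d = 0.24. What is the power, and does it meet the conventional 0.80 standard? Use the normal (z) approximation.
Power ≈ 0.57; the study is underpowered (power < 0.80)

Power calculation (paired t-test, normal approximation):
z_β = d · √n - z_{α/2}
z_β = 0.24 · √102 - 2.241
z_β = 0.24 · 10.100 - 2.241
z_β = 0.182

Power = Φ(z_β) = Φ(0.182) ≈ 0.572

Effect size d = 0.24 is small by Cohen's convention (0.2/0.5/0.8).

Threshold: power ≥ 0.80 is conventionally adequate.
Power ≈ 0.57 → the study is underpowered (power < 0.80).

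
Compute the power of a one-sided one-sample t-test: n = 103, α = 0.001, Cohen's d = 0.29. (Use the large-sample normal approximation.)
Power ≈ 0.44

Power calculation (one-sample t-test, normal approximation):
z_β = d · √n - z_α
z_β = 0.29 · √103 - 3.090
z_β = 0.29 · 10.149 - 3.090
z_β = -0.147

Power = Φ(z_β) = Φ(-0.147) ≈ 0.442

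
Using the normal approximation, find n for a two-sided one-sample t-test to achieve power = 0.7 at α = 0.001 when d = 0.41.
n = 87

Sample size formula (one-sample t-test, normal approximation):
n = ((z_{α/2} + z_β) / d)²

z_{α/2} = 3.291 (for α = 0.001, two-sided)
z_β = 0.524 (for power = 0.7)
d = 0.41

n = ((3.291 + 0.524) / 0.41)²
n = (9.305)²
n ≈ 86.58
Round up to the next whole number: n = 87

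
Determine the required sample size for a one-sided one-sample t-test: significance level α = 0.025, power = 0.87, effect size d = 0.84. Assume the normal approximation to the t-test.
n = 14

Sample size formula (one-sample t-test, normal approximation):
n = ((z_α + z_β) / d)²

z_α = 1.960 (for α = 0.025, one-sided)
z_β = 1.126 (for power = 0.87)
d = 0.84

n = ((1.960 + 1.126) / 0.84)²
n = (3.674)²
n ≈ 13.50
Round up to the next whole number: n = 14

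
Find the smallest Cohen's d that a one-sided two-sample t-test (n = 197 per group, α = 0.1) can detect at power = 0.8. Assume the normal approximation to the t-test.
d ≈ 0.21

Minimum detectable effect (two-sample t-test, normal approximation):
d = (z_α + z_β) / √(n/2)
d = (1.282 + 0.842) / √(197/2)
d = 2.123 / 9.925
d ≈ 0.21

By Cohen's convention (0.2 small / 0.5 medium / 0.8 large): small effect.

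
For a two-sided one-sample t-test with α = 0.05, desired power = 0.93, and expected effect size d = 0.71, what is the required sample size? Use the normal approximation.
n = 24

Sample size formula (one-sample t-test, normal approximation):
n = ((z_{α/2} + z_β) / d)²

z_{α/2} = 1.960 (for α = 0.05, two-sided)
z_β = 1.476 (for power = 0.93)
d = 0.71

n = ((1.960 + 1.476) / 0.71)²
n = (4.839)²
n ≈ 23.42
Round up to the next whole number: n = 24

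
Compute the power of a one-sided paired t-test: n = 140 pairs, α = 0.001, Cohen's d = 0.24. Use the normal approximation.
Power ≈ 0.40

Power calculation (paired t-test, normal approximation):
z_β = d · √n - z_α
z_β = 0.24 · √140 - 3.090
z_β = 0.24 · 11.832 - 3.090
z_β = -0.251

Power = Φ(z_β) = Φ(-0.251) ≈ 0.401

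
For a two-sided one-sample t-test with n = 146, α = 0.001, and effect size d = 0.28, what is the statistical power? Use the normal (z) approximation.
Power ≈ 0.54

Power calculation (one-sample t-test, normal approximation):
z_β = d · √n - z_{α/2}
z_β = 0.28 · √146 - 3.291
z_β = 0.28 · 12.083 - 3.291
z_β = 0.093

Power = Φ(z_β) = Φ(0.093) ≈ 0.537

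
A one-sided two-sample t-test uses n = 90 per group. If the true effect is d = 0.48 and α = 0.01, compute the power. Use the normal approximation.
Power ≈ 0.81

Power calculation (two-sample t-test, normal approximation):
z_β = d · √(n/2) - z_α
z_β = 0.48 · √(90/2) - 2.326
z_β = 0.48 · 6.708 - 2.326
z_β = 0.894

Power = Φ(z_β) = Φ(0.894) ≈ 0.814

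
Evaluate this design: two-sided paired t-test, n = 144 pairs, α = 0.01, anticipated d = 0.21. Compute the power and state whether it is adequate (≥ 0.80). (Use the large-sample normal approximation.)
Power ≈ 0.48; the study is underpowered (power < 0.80)

Power calculation (paired t-test, normal approximation):
z_β = d · √n - z_{α/2}
z_β = 0.21 · √144 - 2.576
z_β = 0.21 · 12.000 - 2.576
z_β = -0.056

Power = Φ(z_β) = Φ(-0.056) ≈ 0.478

Effect size d = 0.21 is small by Cohen's convention (0.2/0.5/0.8).

Threshold: power ≥ 0.80 is conventionally adequate.
Power ≈ 0.48 → the study is underpowered (power < 0.80).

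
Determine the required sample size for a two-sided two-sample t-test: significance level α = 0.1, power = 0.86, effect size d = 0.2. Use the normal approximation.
n = 372 per group

Sample size formula (two-sample t-test, normal approximation):
n = 2 · ((z_{α/2} + z_β) / d)²

z_{α/2} = 1.645 (for α = 0.1, two-sided)
z_β = 1.080 (for power = 0.86)
d = 0.2

n = 2 · ((1.645 + 1.080) / 0.2)²
n = 2 · (13.625)²
n ≈ 371.28
Round up to the next whole number: n = 372 per group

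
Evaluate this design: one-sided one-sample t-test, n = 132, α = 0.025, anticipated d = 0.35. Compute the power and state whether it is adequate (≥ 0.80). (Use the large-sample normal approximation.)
Power ≈ 0.98; the study is adequately powered (power ≥ 0.80)

Power calculation (one-sample t-test, normal approximation):
z_β = d · √n - z_α
z_β = 0.35 · √132 - 1.960
z_β = 0.35 · 11.489 - 1.960
z_β = 2.061

Power = Φ(z_β) = Φ(2.061) ≈ 0.980

Effect size d = 0.35 is small by Cohen's convention (0.2/0.5/0.8).

Threshold: power ≥ 0.80 is conventionally adequate.
Power ≈ 0.98 → the study is adequately powered (power ≥ 0.80).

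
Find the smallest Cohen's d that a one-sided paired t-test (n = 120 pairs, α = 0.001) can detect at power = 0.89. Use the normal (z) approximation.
d ≈ 0.39

Minimum detectable effect (paired t-test, normal approximation):
d = (z_α + z_β) / √n
d = (3.090 + 1.227) / √120
d = 4.317 / 10.954
d ≈ 0.39

By Cohen's convention (0.2 small / 0.5 medium / 0.8 large): small effect.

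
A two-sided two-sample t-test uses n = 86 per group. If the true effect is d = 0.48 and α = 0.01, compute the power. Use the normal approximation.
Power ≈ 0.72

Power calculation (two-sample t-test, normal approximation):
z_β = d · √(n/2) - z_{α/2}
z_β = 0.48 · √(86/2) - 2.576
z_β = 0.48 · 6.557 - 2.576
z_β = 0.572

Power = Φ(z_β) = Φ(0.572) ≈ 0.716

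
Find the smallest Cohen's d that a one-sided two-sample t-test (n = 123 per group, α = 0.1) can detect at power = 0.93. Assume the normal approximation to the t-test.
d ≈ 0.35

Minimum detectable effect (two-sample t-test, normal approximation):
d = (z_α + z_β) / √(n/2)
d = (1.282 + 1.476) / √(123/2)
d = 2.757 / 7.842
d ≈ 0.35

By Cohen's convention (0.2 small / 0.5 medium / 0.8 large): small effect.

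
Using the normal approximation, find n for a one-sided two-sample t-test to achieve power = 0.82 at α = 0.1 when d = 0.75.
n = 18 per group

Sample size formula (two-sample t-test, normal approximation):
n = 2 · ((z_α + z_β) / d)²

z_α = 1.282 (for α = 0.1, one-sided)
z_β = 0.915 (for power = 0.82)
d = 0.75

n = 2 · ((1.282 + 0.915) / 0.75)²
n = 2 · (2.929)²
n ≈ 17.16
Round up to the next whole number: n = 18 per group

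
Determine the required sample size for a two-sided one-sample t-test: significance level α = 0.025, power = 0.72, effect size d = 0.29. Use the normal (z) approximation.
n = 95

Sample size formula (one-sample t-test, normal approximation):
n = ((z_{α/2} + z_β) / d)²

z_{α/2} = 2.241 (for α = 0.025, two-sided)
z_β = 0.583 (for power = 0.72)
d = 0.29

n = ((2.241 + 0.583) / 0.29)²
n = (9.738)²
n ≈ 94.83
Round up to the next whole number: n = 95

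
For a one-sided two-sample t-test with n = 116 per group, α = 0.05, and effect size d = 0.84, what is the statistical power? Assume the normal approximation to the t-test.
Power ≈ 1.00

Power calculation (two-sample t-test, normal approximation):
z_β = d · √(n/2) - z_α
z_β = 0.84 · √(116/2) - 1.645
z_β = 0.84 · 7.616 - 1.645
z_β = 4.752

Power = Φ(z_β) = Φ(4.752) ≈ 1.000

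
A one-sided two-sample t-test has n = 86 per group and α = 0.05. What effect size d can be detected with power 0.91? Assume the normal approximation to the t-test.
d ≈ 0.46

Minimum detectable effect (two-sample t-test, normal approximation):
d = (z_α + z_β) / √(n/2)
d = (1.645 + 1.341) / √(86/2)
d = 2.986 / 6.557
d ≈ 0.46

By Cohen's convention (0.2 small / 0.5 medium / 0.8 large): small effect.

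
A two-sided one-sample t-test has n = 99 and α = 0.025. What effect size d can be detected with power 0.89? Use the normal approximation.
d ≈ 0.35

Minimum detectable effect (one-sample t-test, normal approximation):
d = (z_{α/2} + z_β) / √n
d = (2.241 + 1.227) / √99
d = 3.468 / 9.950
d ≈ 0.35

By Cohen's convention (0.2 small / 0.5 medium / 0.8 large): small effect.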